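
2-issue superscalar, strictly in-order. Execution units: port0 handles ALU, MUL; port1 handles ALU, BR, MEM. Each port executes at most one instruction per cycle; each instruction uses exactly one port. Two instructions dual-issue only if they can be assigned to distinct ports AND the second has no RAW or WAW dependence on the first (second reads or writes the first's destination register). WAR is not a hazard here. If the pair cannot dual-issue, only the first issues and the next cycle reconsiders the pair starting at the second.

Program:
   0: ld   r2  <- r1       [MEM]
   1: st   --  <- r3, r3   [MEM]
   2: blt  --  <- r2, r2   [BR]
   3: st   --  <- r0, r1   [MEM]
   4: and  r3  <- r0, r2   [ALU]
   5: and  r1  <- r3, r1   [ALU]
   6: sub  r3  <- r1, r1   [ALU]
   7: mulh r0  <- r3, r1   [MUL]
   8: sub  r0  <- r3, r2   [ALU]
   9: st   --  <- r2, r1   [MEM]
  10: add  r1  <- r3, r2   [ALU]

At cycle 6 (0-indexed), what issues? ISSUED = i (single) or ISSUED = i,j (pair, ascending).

ISSUED = 7

  cy0 -> i0 (ld) no-port MEM/MEM
  cy1 -> i1 (st) no-port MEM/BR
  cy2 -> i2 (blt) no-port BR/MEM
  cy3 -> i3/i4 (st and) pair
  cy4 -> i5 (and) RAW r1
  cy5 -> i6 (sub) RAW r3
  cy6 -> i7 (mulh) WAW r0
  cy7 -> i8/i9 (sub st) pair
  cy8 -> i10 (add) tail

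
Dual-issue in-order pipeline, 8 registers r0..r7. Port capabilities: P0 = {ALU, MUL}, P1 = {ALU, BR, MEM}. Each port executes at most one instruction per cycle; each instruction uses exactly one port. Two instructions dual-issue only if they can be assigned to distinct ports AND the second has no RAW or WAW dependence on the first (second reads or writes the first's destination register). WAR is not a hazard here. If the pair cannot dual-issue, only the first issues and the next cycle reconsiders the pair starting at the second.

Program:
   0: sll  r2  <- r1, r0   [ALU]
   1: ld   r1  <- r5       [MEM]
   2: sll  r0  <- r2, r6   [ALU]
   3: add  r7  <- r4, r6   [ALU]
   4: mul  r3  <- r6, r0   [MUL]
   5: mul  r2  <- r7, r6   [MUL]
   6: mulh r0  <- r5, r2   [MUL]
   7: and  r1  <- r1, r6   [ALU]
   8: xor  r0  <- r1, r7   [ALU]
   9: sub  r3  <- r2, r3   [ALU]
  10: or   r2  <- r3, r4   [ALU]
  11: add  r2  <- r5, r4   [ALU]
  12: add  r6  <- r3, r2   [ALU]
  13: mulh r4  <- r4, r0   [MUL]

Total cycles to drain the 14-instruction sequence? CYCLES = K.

CYCLES = 9

c0: i0/i1 sll+ld  pair
c1: i2/i3 sll+add  pair
c2: i4 mul  no-port MUL/MUL
c3: i5 mul  no-port MUL/MUL
c4: i6/i7 mulh+and  pair
c5: i8/i9 xor+sub  pair
c6: i10 or  WAW r2
c7: i11 add  RAW r2
c8: i12/i13 add+mulh  pair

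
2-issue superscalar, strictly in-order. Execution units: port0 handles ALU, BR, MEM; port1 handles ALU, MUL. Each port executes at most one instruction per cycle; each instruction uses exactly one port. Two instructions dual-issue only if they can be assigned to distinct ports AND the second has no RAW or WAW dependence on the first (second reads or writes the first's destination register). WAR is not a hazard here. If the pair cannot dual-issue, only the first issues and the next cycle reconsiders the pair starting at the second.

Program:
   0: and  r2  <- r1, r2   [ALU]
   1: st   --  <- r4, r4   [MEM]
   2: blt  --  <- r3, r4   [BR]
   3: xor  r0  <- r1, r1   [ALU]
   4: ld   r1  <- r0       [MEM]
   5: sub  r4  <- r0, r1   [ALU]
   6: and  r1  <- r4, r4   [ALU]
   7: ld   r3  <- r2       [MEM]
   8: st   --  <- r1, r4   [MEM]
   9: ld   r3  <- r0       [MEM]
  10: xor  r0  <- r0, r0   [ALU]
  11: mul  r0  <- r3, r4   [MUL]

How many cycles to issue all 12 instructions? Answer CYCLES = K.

t=0 i0,i1:and.ALU+st.MEM ; 2-wide
t=1 i2,i3:blt.BR+xor.ALU ; 2-wide
t=2 i4:ld.MEM ; RAW r1
t=3 i5:sub.ALU ; RAW r4
t=4 i6,i7:and.ALU+ld.MEM ; 2-wide
t=5 i8:st.MEM ; no-port MEM/MEM
t=6 i9,i10:ld.MEM+xor.ALU ; 2-wide
t=7 i11:mul.MUL ; tail

CYCLES = 8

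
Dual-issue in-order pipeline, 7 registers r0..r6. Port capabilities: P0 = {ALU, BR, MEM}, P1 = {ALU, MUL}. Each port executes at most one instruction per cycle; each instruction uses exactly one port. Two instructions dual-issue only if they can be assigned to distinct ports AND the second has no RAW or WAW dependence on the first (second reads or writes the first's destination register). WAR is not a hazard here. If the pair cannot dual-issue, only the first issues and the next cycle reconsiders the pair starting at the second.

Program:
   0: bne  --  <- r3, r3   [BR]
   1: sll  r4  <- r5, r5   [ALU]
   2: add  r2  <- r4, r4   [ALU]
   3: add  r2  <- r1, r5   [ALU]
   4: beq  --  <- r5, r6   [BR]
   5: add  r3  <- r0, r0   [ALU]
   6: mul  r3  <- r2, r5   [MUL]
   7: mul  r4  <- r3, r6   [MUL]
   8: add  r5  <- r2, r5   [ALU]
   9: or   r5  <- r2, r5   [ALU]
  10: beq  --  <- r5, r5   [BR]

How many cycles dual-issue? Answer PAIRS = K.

PAIRS = 3

  cy0 -> i0,i1 (bne.BR+sll.ALU) dual
  cy1 -> i2 (add.ALU) WAW r2
  cy2 -> i3,i4 (add.ALU+beq.BR) dual
  cy3 -> i5 (add.ALU) WAW r3
  cy4 -> i6 (mul.MUL) no-port MUL/MUL
  cy5 -> i7,i8 (mul.MUL+add.ALU) dual
  cy6 -> i9 (or.ALU) RAW r5
  cy7 -> i10 (beq.BR) tail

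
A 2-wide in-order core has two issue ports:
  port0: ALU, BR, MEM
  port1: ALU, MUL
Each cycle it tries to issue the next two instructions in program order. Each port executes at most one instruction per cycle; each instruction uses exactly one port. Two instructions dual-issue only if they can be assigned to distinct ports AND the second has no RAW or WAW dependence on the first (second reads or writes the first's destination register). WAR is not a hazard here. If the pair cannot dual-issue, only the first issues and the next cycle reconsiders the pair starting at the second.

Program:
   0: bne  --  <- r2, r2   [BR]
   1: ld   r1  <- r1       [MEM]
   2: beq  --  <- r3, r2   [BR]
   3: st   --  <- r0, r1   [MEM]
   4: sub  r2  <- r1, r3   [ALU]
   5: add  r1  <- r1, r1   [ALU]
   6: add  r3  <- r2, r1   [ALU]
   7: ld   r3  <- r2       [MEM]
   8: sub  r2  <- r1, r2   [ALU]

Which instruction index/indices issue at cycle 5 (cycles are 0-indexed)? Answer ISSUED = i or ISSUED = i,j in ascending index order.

0. bne @i0  | no-port BR/MEM
1. ld @i1  | no-port MEM/BR
2. beq @i2  | no-port BR/MEM
3. st/sub @i3+i4  | 2-wide
4. add @i5  | RAW r1
5. add @i6  | WAW r3
6. ld/sub @i7+i8  | 2-wide

ISSUED = 6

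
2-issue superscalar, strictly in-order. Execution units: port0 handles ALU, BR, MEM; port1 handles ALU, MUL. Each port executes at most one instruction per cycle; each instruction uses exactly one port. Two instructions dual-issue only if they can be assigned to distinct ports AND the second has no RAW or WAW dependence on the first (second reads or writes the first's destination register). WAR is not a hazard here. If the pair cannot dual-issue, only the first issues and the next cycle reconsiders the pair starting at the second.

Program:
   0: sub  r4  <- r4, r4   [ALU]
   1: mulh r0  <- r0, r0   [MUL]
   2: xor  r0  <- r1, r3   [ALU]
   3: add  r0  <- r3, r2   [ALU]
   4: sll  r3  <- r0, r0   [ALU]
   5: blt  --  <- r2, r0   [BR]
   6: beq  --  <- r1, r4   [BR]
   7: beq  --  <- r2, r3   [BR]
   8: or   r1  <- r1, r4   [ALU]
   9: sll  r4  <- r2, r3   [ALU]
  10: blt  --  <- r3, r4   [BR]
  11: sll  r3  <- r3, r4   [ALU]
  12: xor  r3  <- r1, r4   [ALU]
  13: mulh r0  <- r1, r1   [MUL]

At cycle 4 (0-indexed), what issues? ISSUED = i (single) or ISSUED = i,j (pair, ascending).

c0: i0,i1 sub;mulh  pair
c1: i2 xor  WAW r0
c2: i3 add  RAW r0
c3: i4,i5 sll;blt  pair
c4: i6 beq  no-port BR/BR
c5: i7,i8 beq;or  pair
c6: i9 sll  RAW r4
c7: i10,i11 blt;sll  pair
c8: i12,i13 xor;mulh  pair

ISSUED = 6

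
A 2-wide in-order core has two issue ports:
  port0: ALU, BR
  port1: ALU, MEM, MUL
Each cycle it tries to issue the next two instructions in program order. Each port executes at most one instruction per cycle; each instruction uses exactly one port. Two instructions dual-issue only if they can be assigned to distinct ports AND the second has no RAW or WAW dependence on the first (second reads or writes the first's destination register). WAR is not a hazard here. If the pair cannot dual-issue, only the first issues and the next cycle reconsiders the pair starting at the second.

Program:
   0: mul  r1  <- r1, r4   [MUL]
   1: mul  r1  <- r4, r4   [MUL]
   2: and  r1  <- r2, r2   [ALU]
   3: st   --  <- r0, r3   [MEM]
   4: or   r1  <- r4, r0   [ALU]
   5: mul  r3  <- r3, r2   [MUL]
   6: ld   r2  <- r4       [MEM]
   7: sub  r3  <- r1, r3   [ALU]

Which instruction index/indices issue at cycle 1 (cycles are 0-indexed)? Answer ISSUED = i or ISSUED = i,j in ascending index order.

c0: i0 mul.MUL  no-port MUL/MUL
c1: i1 mul.MUL  WAW r1
c2: i2&i3 and.ALU+st.MEM  dual
c3: i4&i5 or.ALU+mul.MUL  dual
c4: i6&i7 ld.MEM+sub.ALU  dual

ISSUED = 1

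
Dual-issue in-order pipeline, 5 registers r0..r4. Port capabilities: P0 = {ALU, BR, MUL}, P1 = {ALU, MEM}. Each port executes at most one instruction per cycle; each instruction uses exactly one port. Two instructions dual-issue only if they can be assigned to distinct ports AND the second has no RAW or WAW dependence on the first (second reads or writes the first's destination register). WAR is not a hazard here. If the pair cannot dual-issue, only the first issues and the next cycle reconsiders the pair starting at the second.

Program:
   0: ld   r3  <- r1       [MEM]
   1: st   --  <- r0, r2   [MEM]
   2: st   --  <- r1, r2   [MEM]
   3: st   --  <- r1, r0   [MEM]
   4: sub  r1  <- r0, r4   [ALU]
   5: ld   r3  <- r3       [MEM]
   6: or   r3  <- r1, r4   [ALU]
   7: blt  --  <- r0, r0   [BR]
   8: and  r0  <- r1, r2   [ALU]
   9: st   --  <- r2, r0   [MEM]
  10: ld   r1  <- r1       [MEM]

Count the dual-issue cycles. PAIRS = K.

PAIRS = 2

[0] i0  ld  -- no-port MEM/MEM
[1] i1  st  -- no-port MEM/MEM
[2] i2  st  -- no-port MEM/MEM
[3] i3+i4  st/sub  -- 2-wide
[4] i5  ld  -- WAW r3
[5] i6+i7  or/blt  -- 2-wide
[6] i8  and  -- RAW r0
[7] i9  st  -- no-port MEM/MEM
[8] i10  ld  -- tail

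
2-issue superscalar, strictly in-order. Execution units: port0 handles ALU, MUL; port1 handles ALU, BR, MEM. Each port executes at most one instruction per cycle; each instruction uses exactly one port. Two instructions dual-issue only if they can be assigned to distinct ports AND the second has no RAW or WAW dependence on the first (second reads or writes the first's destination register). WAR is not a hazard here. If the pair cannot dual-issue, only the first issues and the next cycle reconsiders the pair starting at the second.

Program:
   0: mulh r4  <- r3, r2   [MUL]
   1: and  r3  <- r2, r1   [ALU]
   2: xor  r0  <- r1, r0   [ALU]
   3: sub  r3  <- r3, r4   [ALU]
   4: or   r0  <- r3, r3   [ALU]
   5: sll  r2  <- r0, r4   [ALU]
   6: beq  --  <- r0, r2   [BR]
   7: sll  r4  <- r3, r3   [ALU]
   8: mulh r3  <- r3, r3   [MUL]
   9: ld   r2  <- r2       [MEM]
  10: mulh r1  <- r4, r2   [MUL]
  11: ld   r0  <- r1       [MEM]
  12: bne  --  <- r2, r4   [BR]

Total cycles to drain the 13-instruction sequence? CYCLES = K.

[0] i0+i1  mulh+and  -- pair
[1] i2+i3  xor+sub  -- pair
[2] i4  or  -- RAW r0
[3] i5  sll  -- RAW r2
[4] i6+i7  beq+sll  -- pair
[5] i8+i9  mulh+ld  -- pair
[6] i10  mulh  -- RAW r1
[7] i11  ld  -- no-port MEM/BR
[8] i12  bne  -- tail

CYCLES = 9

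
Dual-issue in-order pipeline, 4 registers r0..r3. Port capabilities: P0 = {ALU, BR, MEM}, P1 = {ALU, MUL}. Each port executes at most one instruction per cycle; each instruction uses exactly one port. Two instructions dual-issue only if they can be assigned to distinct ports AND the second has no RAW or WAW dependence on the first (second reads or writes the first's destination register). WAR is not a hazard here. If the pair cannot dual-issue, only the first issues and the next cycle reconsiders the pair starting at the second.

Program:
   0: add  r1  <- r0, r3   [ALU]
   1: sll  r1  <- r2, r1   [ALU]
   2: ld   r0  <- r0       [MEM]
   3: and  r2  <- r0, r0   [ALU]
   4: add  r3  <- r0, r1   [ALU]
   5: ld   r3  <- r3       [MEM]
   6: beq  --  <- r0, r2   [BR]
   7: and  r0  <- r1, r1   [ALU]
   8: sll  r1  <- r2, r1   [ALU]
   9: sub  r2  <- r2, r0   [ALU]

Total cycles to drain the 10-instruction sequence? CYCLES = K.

c0: i0 add  RAW+WAW r1
c1: i1&i2 sll/ld  2-wide
c2: i3&i4 and/add  2-wide
c3: i5 ld  no-port MEM/BR
c4: i6&i7 beq/and  2-wide
c5: i8&i9 sll/sub  2-wide

CYCLES = 6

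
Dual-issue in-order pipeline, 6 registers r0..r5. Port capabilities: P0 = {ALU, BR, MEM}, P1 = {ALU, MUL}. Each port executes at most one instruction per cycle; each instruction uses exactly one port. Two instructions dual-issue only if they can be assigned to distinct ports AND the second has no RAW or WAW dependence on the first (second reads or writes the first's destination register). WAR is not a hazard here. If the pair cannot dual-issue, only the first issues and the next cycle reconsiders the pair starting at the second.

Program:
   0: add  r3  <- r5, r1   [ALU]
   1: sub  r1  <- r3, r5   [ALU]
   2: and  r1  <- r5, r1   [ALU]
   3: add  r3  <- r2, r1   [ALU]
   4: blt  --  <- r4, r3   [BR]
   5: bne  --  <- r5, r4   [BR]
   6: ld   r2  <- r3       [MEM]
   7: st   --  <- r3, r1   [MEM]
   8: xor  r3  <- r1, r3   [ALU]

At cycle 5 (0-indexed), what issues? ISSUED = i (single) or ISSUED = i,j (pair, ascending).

ISSUED = 5

[0] i0  add.ALU  -- RAW r3
[1] i1  sub.ALU  -- RAW+WAW r1
[2] i2  and.ALU  -- RAW r1
[3] i3  add.ALU  -- RAW r3
[4] i4  blt.BR  -- no-port BR/BR
[5] i5  bne.BR  -- no-port BR/MEM
[6] i6  ld.MEM  -- no-port MEM/MEM
[7] i7,i8  st.MEM xor.ALU  -- 2-wide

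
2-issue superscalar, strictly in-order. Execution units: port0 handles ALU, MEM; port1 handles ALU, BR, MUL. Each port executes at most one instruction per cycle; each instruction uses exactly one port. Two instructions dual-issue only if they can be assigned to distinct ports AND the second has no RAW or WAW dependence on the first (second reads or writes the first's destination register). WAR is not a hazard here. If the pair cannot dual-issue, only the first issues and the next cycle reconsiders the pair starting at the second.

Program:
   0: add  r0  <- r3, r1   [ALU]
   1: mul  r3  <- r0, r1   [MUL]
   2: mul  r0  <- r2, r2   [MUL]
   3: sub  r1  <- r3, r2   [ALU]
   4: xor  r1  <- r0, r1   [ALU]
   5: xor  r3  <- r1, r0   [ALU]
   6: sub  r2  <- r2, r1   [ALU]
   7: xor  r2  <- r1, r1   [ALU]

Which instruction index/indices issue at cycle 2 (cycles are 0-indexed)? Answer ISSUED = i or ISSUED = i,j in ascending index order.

t=0 i0:add ; RAW r0
t=1 i1:mul ; no-port MUL/MUL
t=2 i2/i3:mul sub ; pair
t=3 i4:xor ; RAW r1
t=4 i5/i6:xor sub ; pair
t=5 i7:xor ; tail

ISSUED = 2,3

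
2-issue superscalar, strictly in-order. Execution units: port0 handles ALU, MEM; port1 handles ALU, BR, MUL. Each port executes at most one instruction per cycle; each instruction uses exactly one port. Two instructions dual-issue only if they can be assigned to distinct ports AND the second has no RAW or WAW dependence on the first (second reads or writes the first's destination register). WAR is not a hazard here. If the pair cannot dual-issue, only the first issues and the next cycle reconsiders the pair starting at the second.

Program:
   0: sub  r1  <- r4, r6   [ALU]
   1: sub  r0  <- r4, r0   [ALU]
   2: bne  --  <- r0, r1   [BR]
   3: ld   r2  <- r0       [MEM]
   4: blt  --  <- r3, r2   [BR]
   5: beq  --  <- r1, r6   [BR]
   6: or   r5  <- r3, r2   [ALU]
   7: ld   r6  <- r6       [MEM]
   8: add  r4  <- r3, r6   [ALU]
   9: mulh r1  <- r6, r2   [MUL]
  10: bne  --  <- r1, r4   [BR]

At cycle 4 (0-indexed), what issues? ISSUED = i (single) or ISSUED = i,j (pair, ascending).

ISSUED = 7

  cy0 -> i0,i1 (sub/sub) 2-wide
  cy1 -> i2,i3 (bne/ld) 2-wide
  cy2 -> i4 (blt) no-port BR/BR
  cy3 -> i5,i6 (beq/or) 2-wide
  cy4 -> i7 (ld) RAW r6
  cy5 -> i8,i9 (add/mulh) 2-wide
  cy6 -> i10 (bne) tail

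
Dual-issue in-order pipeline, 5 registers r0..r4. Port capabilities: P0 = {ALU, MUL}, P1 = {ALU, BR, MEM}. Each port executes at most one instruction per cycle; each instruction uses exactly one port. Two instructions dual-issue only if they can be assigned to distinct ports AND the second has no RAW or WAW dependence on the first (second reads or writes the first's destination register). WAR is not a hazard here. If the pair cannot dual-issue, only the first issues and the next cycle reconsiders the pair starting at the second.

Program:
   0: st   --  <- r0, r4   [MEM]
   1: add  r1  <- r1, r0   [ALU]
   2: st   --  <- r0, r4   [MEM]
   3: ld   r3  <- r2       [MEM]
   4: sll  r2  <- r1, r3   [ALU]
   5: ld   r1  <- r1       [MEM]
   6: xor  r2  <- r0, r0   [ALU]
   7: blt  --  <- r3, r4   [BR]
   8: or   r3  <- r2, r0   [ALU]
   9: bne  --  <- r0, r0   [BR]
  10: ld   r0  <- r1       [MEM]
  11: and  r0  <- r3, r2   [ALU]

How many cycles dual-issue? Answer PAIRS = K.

PAIRS = 4

[0] i0,i1  st;add  -- dual
[1] i2  st  -- no-port MEM/MEM
[2] i3  ld  -- RAW r3
[3] i4,i5  sll;ld  -- dual
[4] i6,i7  xor;blt  -- dual
[5] i8,i9  or;bne  -- dual
[6] i10  ld  -- WAW r0
[7] i11  and  -- tail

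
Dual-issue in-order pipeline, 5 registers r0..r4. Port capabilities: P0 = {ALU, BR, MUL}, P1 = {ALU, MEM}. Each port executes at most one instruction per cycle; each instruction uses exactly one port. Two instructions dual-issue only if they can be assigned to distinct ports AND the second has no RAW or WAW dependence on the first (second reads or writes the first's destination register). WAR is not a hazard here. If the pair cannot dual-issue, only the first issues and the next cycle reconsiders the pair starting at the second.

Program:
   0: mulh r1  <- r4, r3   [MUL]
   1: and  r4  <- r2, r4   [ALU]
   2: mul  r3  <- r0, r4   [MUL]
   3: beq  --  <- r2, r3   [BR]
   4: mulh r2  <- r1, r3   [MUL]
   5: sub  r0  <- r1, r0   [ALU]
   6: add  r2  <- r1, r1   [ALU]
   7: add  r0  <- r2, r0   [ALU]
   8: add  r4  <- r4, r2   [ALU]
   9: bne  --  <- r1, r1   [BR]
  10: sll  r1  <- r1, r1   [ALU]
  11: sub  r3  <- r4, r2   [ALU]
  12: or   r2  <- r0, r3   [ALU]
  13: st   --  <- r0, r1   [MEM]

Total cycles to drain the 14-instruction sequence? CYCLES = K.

CYCLES = 9

t=0 i0,i1:mulh+and ; 2-wide
t=1 i2:mul ; no-port MUL/BR
t=2 i3:beq ; no-port BR/MUL
t=3 i4,i5:mulh+sub ; 2-wide
t=4 i6:add ; RAW r2
t=5 i7,i8:add+add ; 2-wide
t=6 i9,i10:bne+sll ; 2-wide
t=7 i11:sub ; RAW r3
t=8 i12,i13:or+st ; 2-wide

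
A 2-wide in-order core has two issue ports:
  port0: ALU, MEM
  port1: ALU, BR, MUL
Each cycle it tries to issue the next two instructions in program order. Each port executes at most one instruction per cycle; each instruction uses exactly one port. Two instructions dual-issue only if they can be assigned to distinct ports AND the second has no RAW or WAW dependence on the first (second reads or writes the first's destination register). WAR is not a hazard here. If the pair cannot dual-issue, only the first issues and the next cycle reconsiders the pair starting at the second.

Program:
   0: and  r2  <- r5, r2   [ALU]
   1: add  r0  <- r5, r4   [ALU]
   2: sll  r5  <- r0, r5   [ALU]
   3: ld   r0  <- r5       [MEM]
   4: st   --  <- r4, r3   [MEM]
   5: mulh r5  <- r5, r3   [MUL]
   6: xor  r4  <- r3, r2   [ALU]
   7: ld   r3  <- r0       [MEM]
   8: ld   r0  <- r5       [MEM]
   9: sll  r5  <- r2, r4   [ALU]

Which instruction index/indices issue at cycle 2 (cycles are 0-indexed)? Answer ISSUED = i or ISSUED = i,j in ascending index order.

0. and.ALU;add.ALU @i0,i1  | pair
1. sll.ALU @i2  | RAW r5
2. ld.MEM @i3  | no-port MEM/MEM
3. st.MEM;mulh.MUL @i4,i5  | pair
4. xor.ALU;ld.MEM @i6,i7  | pair
5. ld.MEM;sll.ALU @i8,i9  | pair

ISSUED = 3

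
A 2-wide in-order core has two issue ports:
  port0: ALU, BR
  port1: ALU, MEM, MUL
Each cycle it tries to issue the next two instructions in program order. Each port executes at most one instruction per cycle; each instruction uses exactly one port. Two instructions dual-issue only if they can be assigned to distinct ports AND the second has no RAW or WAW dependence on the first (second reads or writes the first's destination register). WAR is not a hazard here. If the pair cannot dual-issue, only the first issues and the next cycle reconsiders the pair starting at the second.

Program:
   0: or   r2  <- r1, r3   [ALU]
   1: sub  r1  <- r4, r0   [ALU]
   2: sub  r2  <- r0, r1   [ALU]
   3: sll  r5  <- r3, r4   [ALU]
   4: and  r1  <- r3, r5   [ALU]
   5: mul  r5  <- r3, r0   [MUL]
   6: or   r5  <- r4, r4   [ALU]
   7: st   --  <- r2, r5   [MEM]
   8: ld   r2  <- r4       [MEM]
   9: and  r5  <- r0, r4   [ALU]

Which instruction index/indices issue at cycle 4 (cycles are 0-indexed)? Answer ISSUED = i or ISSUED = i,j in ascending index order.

ISSUED = 7

  cy0 -> i0,i1 (or.ALU/sub.ALU) 2-wide
  cy1 -> i2,i3 (sub.ALU/sll.ALU) 2-wide
  cy2 -> i4,i5 (and.ALU/mul.MUL) 2-wide
  cy3 -> i6 (or.ALU) RAW r5
  cy4 -> i7 (st.MEM) no-port MEM/MEM
  cy5 -> i8,i9 (ld.MEM/and.ALU) 2-wide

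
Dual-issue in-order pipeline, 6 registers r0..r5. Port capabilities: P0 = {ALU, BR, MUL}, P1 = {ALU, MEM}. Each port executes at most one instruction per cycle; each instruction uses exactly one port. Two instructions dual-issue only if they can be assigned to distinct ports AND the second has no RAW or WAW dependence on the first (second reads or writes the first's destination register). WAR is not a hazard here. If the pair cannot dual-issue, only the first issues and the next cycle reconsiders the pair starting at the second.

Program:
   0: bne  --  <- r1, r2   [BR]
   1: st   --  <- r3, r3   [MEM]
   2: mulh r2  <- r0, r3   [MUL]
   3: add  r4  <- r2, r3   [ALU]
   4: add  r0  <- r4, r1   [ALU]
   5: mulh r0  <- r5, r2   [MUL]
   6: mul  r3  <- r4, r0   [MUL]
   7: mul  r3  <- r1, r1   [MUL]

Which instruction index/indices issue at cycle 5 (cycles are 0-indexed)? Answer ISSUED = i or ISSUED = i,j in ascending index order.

ISSUED = 6

0. bne.BR+st.MEM @i0&i1  | pair
1. mulh.MUL @i2  | RAW r2
2. add.ALU @i3  | RAW r4
3. add.ALU @i4  | WAW r0
4. mulh.MUL @i5  | no-port MUL/MUL
5. mul.MUL @i6  | no-port MUL/MUL
6. mul.MUL @i7  | tail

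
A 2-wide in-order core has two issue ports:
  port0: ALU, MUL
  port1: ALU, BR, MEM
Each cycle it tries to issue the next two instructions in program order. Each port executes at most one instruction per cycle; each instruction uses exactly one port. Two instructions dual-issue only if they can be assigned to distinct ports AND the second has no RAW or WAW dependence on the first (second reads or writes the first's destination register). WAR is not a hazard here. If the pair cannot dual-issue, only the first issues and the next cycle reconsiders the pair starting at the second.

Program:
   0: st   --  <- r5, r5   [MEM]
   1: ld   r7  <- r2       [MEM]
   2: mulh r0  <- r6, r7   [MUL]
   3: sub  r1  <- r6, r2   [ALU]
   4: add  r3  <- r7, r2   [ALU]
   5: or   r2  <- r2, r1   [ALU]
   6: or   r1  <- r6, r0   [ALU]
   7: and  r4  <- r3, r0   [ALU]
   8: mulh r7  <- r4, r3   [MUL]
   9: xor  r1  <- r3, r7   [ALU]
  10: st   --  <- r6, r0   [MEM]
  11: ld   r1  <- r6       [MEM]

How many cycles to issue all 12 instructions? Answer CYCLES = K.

CYCLES = 8

  cy0 -> i0 (st.MEM) no-port MEM/MEM
  cy1 -> i1 (ld.MEM) RAW r7
  cy2 -> i2&i3 (mulh.MUL/sub.ALU) 2-wide
  cy3 -> i4&i5 (add.ALU/or.ALU) 2-wide
  cy4 -> i6&i7 (or.ALU/and.ALU) 2-wide
  cy5 -> i8 (mulh.MUL) RAW r7
  cy6 -> i9&i10 (xor.ALU/st.MEM) 2-wide
  cy7 -> i11 (ld.MEM) tail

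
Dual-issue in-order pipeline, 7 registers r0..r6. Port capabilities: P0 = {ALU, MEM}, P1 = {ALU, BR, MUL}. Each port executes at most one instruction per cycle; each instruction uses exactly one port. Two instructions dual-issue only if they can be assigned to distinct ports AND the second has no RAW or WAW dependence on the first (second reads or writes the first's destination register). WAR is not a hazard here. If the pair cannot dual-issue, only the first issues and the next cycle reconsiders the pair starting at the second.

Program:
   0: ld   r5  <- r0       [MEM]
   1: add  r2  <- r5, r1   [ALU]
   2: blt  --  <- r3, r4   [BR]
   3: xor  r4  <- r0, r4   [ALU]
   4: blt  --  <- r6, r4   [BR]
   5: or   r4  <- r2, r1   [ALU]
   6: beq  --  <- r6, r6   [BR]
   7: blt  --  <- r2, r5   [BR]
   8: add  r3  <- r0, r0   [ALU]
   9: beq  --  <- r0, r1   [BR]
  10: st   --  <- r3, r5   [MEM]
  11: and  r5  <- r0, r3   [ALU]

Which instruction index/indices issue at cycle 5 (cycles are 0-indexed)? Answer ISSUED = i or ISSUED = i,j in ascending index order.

[0] i0  ld.MEM  -- RAW r5
[1] i1/i2  add.ALU+blt.BR  -- 2-wide
[2] i3  xor.ALU  -- RAW r4
[3] i4/i5  blt.BR+or.ALU  -- 2-wide
[4] i6  beq.BR  -- no-port BR/BR
[5] i7/i8  blt.BR+add.ALU  -- 2-wide
[6] i9/i10  beq.BR+st.MEM  -- 2-wide
[7] i11  and.ALU  -- tail

ISSUED = 7,8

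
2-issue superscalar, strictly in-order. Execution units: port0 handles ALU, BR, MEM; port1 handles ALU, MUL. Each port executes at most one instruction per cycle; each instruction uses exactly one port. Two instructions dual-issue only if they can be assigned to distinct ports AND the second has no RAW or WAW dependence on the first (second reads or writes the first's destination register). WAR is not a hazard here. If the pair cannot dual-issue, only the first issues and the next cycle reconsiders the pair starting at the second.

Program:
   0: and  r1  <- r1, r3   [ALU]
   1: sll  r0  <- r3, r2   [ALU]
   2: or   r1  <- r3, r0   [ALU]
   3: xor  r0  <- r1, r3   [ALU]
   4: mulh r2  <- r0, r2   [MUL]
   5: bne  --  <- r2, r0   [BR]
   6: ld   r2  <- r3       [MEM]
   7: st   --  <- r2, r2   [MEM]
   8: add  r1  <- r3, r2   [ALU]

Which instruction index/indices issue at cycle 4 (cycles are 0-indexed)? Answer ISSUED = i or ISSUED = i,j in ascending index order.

c0: i0/i1 and.ALU+sll.ALU  2-wide
c1: i2 or.ALU  RAW r1
c2: i3 xor.ALU  RAW r0
c3: i4 mulh.MUL  RAW r2
c4: i5 bne.BR  no-port BR/MEM
c5: i6 ld.MEM  no-port MEM/MEM
c6: i7/i8 st.MEM+add.ALU  2-wide

ISSUED = 5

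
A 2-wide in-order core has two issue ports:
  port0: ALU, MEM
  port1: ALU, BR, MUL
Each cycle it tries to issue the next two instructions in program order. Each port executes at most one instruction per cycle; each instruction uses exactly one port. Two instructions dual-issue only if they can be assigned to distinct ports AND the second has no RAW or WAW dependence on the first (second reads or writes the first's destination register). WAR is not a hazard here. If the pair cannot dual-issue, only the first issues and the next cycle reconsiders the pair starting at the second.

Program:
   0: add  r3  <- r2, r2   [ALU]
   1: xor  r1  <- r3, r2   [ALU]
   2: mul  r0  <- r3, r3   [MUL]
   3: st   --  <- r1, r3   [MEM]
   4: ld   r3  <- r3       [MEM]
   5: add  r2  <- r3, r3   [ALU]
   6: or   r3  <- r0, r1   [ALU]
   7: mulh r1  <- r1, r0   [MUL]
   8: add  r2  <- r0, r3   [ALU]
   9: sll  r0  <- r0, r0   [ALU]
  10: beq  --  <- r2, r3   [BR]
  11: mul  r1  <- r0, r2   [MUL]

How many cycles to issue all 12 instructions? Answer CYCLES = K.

CYCLES = 8

c0: i0 add.ALU  RAW r3
c1: i1,i2 xor.ALU+mul.MUL  pair
c2: i3 st.MEM  no-port MEM/MEM
c3: i4 ld.MEM  RAW r3
c4: i5,i6 add.ALU+or.ALU  pair
c5: i7,i8 mulh.MUL+add.ALU  pair
c6: i9,i10 sll.ALU+beq.BR  pair
c7: i11 mul.MUL  tail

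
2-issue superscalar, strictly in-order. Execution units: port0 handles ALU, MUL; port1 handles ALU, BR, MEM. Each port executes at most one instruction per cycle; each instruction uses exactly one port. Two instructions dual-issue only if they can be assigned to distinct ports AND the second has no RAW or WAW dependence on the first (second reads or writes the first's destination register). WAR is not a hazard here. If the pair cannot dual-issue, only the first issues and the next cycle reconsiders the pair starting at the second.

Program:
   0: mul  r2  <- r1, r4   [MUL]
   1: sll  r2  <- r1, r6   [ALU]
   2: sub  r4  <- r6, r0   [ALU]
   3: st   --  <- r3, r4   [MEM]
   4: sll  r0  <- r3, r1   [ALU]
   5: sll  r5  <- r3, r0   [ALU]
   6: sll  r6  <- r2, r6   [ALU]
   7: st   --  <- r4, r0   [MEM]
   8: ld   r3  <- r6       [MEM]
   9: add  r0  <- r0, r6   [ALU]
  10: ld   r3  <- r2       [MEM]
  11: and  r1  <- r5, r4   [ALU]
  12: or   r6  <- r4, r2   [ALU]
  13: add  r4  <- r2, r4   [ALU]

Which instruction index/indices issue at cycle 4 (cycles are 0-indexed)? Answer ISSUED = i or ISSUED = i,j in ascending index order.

c0: i0 mul  WAW r2
c1: i1+i2 sll/sub  2-wide
c2: i3+i4 st/sll  2-wide
c3: i5+i6 sll/sll  2-wide
c4: i7 st  no-port MEM/MEM
c5: i8+i9 ld/add  2-wide
c6: i10+i11 ld/and  2-wide
c7: i12+i13 or/add  2-wide

ISSUED = 7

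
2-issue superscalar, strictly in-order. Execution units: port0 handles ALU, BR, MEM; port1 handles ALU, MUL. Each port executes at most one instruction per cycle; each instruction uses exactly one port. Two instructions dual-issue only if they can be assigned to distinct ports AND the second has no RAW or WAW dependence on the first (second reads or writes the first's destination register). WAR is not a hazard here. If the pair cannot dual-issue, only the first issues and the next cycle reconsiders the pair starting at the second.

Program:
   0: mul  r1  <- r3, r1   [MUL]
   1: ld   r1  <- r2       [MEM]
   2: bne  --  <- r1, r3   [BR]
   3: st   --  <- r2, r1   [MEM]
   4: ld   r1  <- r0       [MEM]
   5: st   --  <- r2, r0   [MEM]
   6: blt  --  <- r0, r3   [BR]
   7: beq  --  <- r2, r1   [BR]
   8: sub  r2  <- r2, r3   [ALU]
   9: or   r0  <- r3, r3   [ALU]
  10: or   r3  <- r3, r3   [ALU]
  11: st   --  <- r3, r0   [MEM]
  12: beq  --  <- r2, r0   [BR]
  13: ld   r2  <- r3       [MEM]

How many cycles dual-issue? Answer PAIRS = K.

t=0 i0:mul.MUL ; WAW r1
t=1 i1:ld.MEM ; no-port MEM/BR
t=2 i2:bne.BR ; no-port BR/MEM
t=3 i3:st.MEM ; no-port MEM/MEM
t=4 i4:ld.MEM ; no-port MEM/MEM
t=5 i5:st.MEM ; no-port MEM/BR
t=6 i6:blt.BR ; no-port BR/BR
t=7 i7&i8:beq.BR+sub.ALU ; pair
t=8 i9&i10:or.ALU+or.ALU ; pair
t=9 i11:st.MEM ; no-port MEM/BR
t=10 i12:beq.BR ; no-port BR/MEM
t=11 i13:ld.MEM ; tail

PAIRS = 2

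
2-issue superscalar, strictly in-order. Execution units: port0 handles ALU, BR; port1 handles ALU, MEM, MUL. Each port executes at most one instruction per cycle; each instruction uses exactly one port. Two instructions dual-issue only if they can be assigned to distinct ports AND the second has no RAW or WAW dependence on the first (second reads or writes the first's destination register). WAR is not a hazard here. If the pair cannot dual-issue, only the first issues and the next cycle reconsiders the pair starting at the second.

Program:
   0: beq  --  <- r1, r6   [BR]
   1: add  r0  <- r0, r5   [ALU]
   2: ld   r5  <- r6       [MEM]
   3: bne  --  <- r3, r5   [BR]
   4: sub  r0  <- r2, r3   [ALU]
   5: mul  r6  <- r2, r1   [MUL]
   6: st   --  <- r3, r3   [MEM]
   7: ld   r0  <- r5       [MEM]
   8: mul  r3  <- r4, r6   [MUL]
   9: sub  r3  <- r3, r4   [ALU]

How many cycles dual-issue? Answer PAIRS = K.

PAIRS = 2

#0 head=0: beq.BR;add.ALU i0,i1 dual
#1 head=2: ld.MEM i2 RAW r5
#2 head=3: bne.BR;sub.ALU i3,i4 dual
#3 head=5: mul.MUL i5 no-port MUL/MEM
#4 head=6: st.MEM i6 no-port MEM/MEM
#5 head=7: ld.MEM i7 no-port MEM/MUL
#6 head=8: mul.MUL i8 RAW+WAW r3
#7 head=9: sub.ALU i9 tail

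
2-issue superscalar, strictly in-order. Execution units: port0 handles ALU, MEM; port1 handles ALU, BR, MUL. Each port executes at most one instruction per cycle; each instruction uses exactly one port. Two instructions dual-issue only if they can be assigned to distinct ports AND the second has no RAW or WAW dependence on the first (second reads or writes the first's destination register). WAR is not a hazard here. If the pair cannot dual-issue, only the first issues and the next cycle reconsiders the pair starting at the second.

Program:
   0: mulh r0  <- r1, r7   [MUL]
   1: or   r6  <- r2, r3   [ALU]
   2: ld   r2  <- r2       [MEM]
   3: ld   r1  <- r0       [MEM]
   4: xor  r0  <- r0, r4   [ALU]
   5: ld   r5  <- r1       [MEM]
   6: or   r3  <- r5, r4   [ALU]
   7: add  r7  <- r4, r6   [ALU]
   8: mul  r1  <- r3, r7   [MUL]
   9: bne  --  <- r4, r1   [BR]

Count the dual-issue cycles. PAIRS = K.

PAIRS = 3

#0 head=0: mulh.MUL/or.ALU i0,i1 dual
#1 head=2: ld.MEM i2 no-port MEM/MEM
#2 head=3: ld.MEM/xor.ALU i3,i4 dual
#3 head=5: ld.MEM i5 RAW r5
#4 head=6: or.ALU/add.ALU i6,i7 dual
#5 head=8: mul.MUL i8 no-port MUL/BR
#6 head=9: bne.BR i9 tail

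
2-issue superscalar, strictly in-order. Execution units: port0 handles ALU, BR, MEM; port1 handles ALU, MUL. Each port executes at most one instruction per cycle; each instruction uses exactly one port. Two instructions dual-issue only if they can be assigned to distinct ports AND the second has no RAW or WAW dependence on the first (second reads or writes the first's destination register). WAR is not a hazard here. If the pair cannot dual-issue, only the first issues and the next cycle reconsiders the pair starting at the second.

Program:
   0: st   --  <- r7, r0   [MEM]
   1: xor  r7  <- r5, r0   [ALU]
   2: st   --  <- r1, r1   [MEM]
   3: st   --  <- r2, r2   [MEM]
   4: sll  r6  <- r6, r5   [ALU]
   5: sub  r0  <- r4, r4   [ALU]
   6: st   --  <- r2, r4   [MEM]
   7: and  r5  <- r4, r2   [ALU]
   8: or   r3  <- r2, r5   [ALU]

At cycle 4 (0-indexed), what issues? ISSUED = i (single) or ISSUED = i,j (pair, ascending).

0. st.MEM+xor.ALU @i0&i1  | 2-wide
1. st.MEM @i2  | no-port MEM/MEM
2. st.MEM+sll.ALU @i3&i4  | 2-wide
3. sub.ALU+st.MEM @i5&i6  | 2-wide
4. and.ALU @i7  | RAW r5
5. or.ALU @i8  | tail

ISSUED = 7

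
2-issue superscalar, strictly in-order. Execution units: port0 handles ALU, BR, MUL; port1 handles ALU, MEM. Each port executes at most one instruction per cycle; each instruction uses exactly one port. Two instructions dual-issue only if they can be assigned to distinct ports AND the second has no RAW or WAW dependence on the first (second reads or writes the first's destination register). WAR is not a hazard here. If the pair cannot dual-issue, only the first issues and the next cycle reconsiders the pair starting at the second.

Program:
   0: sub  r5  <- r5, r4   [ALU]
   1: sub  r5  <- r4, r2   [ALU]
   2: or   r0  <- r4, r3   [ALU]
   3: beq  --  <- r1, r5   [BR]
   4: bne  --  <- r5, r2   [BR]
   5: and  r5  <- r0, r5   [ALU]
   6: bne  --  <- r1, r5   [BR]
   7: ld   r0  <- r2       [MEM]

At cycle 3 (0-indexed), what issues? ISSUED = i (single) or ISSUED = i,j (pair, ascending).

c0: i0 sub.ALU  WAW r5
c1: i1+i2 sub.ALU+or.ALU  2-wide
c2: i3 beq.BR  no-port BR/BR
c3: i4+i5 bne.BR+and.ALU  2-wide
c4: i6+i7 bne.BR+ld.MEM  2-wide

ISSUED = 4,5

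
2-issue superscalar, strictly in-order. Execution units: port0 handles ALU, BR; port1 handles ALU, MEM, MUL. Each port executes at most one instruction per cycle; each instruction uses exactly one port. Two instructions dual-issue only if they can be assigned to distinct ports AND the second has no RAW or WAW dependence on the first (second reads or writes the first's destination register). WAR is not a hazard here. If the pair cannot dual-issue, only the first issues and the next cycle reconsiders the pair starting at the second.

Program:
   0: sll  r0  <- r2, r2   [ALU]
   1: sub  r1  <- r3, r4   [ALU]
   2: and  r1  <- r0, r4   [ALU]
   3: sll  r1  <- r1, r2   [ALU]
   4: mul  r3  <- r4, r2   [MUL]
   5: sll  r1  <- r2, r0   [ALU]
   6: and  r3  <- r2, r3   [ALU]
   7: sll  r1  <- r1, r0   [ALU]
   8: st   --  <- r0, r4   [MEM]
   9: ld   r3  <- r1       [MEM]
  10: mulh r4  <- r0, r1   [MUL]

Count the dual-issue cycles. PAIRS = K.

PAIRS = 4

  cy0 -> i0,i1 (sll.ALU;sub.ALU) dual
  cy1 -> i2 (and.ALU) RAW+WAW r1
  cy2 -> i3,i4 (sll.ALU;mul.MUL) dual
  cy3 -> i5,i6 (sll.ALU;and.ALU) dual
  cy4 -> i7,i8 (sll.ALU;st.MEM) dual
  cy5 -> i9 (ld.MEM) no-port MEM/MUL
  cy6 -> i10 (mulh.MUL) tail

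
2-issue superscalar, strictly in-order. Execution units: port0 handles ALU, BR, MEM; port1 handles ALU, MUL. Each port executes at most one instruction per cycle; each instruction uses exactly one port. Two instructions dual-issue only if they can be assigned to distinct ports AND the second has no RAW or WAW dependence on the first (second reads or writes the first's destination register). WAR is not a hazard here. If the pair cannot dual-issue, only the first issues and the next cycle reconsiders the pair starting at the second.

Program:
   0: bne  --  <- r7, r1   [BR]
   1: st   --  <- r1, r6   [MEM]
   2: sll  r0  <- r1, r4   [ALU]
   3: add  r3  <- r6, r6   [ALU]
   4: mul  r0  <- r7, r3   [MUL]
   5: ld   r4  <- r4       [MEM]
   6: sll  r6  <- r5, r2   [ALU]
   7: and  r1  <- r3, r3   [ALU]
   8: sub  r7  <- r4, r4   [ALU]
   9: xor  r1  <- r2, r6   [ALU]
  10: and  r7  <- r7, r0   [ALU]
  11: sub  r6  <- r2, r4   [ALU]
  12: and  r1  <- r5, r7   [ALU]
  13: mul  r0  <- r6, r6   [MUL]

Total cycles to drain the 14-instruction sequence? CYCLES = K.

CYCLES = 8

#0 head=0: bne.BR i0 no-port BR/MEM
#1 head=1: st.MEM sll.ALU i1/i2 2-wide
#2 head=3: add.ALU i3 RAW r3
#3 head=4: mul.MUL ld.MEM i4/i5 2-wide
#4 head=6: sll.ALU and.ALU i6/i7 2-wide
#5 head=8: sub.ALU xor.ALU i8/i9 2-wide
#6 head=10: and.ALU sub.ALU i10/i11 2-wide
#7 head=12: and.ALU mul.MUL i12/i13 2-wide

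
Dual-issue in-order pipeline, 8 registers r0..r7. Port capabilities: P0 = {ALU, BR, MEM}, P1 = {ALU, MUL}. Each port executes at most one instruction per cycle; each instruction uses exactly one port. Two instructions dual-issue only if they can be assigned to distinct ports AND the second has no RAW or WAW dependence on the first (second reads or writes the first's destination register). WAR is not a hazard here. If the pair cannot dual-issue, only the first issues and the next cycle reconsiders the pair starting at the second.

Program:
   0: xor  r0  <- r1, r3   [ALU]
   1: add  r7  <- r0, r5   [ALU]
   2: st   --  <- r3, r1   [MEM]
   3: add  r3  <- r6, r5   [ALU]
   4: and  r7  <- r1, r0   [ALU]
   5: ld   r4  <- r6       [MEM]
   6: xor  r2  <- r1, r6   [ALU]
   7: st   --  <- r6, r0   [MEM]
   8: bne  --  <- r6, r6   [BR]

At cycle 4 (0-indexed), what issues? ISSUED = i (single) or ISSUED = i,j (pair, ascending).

ISSUED = 7

[0] i0  xor.ALU  -- RAW r0
[1] i1+i2  add.ALU;st.MEM  -- 2-wide
[2] i3+i4  add.ALU;and.ALU  -- 2-wide
[3] i5+i6  ld.MEM;xor.ALU  -- 2-wide
[4] i7  st.MEM  -- no-port MEM/BR
[5] i8  bne.BR  -- tail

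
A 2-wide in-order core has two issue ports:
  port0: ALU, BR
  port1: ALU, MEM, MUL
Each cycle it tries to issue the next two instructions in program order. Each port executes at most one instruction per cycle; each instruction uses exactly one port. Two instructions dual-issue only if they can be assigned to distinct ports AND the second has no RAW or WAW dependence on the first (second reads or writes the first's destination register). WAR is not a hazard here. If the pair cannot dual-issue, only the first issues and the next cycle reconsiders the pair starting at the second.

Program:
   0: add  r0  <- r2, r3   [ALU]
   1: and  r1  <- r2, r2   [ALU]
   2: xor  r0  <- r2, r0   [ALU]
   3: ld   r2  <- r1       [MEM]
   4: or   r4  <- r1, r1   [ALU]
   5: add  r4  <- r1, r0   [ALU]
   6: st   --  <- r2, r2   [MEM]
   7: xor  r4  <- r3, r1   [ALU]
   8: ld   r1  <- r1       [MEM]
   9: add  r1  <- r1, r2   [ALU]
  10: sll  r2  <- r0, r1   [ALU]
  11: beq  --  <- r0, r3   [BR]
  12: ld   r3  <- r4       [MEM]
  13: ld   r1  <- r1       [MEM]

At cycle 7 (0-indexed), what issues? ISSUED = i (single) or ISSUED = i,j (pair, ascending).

ISSUED = 12

c0: i0/i1 add+and  pair
c1: i2/i3 xor+ld  pair
c2: i4 or  WAW r4
c3: i5/i6 add+st  pair
c4: i7/i8 xor+ld  pair
c5: i9 add  RAW r1
c6: i10/i11 sll+beq  pair
c7: i12 ld  no-port MEM/MEM
c8: i13 ld  tail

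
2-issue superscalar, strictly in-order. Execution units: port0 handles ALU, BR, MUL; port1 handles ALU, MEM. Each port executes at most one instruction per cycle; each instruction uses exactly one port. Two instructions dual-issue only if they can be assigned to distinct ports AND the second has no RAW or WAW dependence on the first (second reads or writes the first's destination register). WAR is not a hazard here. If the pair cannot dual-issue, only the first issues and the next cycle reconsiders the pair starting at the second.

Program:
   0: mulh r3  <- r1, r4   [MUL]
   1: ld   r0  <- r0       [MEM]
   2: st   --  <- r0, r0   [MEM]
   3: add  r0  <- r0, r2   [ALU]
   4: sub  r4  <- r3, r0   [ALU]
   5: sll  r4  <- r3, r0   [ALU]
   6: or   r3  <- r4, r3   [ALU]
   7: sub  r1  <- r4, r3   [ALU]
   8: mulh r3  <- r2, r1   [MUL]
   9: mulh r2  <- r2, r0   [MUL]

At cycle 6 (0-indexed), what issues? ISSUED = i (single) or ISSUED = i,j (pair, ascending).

ISSUED = 8

  cy0 -> i0+i1 (mulh.MUL;ld.MEM) dual
  cy1 -> i2+i3 (st.MEM;add.ALU) dual
  cy2 -> i4 (sub.ALU) WAW r4
  cy3 -> i5 (sll.ALU) RAW r4
  cy4 -> i6 (or.ALU) RAW r3
  cy5 -> i7 (sub.ALU) RAW r1
  cy6 -> i8 (mulh.MUL) no-port MUL/MUL
  cy7 -> i9 (mulh.MUL) tail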